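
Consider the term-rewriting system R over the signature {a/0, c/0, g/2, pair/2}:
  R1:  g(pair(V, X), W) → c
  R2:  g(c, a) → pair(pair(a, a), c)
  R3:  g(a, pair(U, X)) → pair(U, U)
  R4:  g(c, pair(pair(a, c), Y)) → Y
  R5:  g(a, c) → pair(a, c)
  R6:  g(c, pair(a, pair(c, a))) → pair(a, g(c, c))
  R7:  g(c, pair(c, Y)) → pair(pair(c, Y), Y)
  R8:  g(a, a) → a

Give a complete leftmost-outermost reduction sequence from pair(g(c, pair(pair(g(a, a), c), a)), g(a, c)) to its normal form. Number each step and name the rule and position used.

pair(a, pair(a, c))

1. pair(g(c, pair(pair(g(a, a), c), a)), g(a, c))  →  pair(g(c, pair(pair(a, c), a)), g(a, c))   [R8 at 1.2.1.1]
2. pair(g(c, pair(pair(a, c), a)), g(a, c))  →  pair(a, g(a, c))   [R4 at 1]
3. pair(a, g(a, c))  →  pair(a, pair(a, c))   [R5 at 2]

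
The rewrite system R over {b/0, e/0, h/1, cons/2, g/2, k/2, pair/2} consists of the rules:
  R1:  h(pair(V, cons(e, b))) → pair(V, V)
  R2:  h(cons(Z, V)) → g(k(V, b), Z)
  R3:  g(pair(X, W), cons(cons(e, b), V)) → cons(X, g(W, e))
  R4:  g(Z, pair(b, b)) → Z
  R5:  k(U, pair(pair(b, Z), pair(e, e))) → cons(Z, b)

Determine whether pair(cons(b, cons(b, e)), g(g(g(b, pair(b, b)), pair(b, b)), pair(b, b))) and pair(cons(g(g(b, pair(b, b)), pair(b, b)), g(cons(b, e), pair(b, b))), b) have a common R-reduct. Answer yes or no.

Reduce t₁ = pair(cons(b, cons(b, e)), g(g(g(b, pair(b, b)), pair(b, b)), pair(b, b))):
1. pair(cons(b, cons(b, e)), g(g(g(b, pair(b, b)), pair(b, b)), pair(b, b)))  →  pair(cons(b, cons(b, e)), g(g(b, pair(b, b)), pair(b, b)))   [R4 at 2]
2. pair(cons(b, cons(b, e)), g(g(b, pair(b, b)), pair(b, b)))  →  pair(cons(b, cons(b, e)), g(b, pair(b, b)))   [R4 at 2]
3. pair(cons(b, cons(b, e)), g(b, pair(b, b)))  →  pair(cons(b, cons(b, e)), b)   [R4 at 2]

Reduce t₂ = pair(cons(g(g(b, pair(b, b)), pair(b, b)), g(cons(b, e), pair(b, b))), b):
1. pair(cons(g(g(b, pair(b, b)), pair(b, b)), g(cons(b, e), pair(b, b))), b)  →  pair(cons(g(b, pair(b, b)), g(cons(b, e), pair(b, b))), b)   [R4 at 1.1]
2. pair(cons(g(b, pair(b, b)), g(cons(b, e), pair(b, b))), b)  →  pair(cons(b, g(cons(b, e), pair(b, b))), b)   [R4 at 1.1]
3. pair(cons(b, g(cons(b, e), pair(b, b))), b)  →  pair(cons(b, cons(b, e)), b)   [R4 at 1.2]

yes — NF(t₁) = pair(cons(b, cons(b, e)), b), NF(t₂) = pair(cons(b, cons(b, e)), b)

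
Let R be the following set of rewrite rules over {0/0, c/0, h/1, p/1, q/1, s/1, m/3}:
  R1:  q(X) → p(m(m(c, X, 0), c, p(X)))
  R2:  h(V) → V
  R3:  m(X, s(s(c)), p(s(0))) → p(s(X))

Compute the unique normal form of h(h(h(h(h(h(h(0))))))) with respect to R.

1. h(h(h(h(h(h(h(0)))))))  →  h(h(h(h(h(h(0))))))   [R2 at ε]
2. h(h(h(h(h(h(0))))))  →  h(h(h(h(h(0)))))   [R2 at ε]
3. h(h(h(h(h(0)))))  →  h(h(h(h(0))))   [R2 at ε]
4. h(h(h(h(0))))  →  h(h(h(0)))   [R2 at ε]
5. h(h(h(0)))  →  h(h(0))   [R2 at ε]
6. h(h(0))  →  h(0)   [R2 at ε]
7. h(0)  →  0   [R2 at ε]

0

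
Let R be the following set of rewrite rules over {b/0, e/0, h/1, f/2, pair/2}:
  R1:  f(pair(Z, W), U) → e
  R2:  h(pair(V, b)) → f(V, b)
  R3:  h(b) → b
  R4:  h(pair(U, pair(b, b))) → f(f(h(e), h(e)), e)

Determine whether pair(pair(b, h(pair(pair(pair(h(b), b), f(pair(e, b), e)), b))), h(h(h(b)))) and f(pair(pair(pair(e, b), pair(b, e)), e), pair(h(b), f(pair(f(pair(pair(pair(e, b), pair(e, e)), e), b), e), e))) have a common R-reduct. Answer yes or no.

Reduce t₁ = pair(pair(b, h(pair(pair(pair(h(b), b), f(pair(e, b), e)), b))), h(h(h(b)))):
1. pair(pair(b, h(pair(pair(pair(h(b), b), f(pair(e, b), e)), b))), h(h(h(b))))  →  pair(pair(b, f(pair(pair(h(b), b), f(pair(e, b), e)), b)), h(h(h(b))))   [R2 at 1.2]
2. pair(pair(b, f(pair(pair(h(b), b), f(pair(e, b), e)), b)), h(h(h(b))))  →  pair(pair(b, e), h(h(h(b))))   [R1 at 1.2]
3. pair(pair(b, e), h(h(h(b))))  →  pair(pair(b, e), h(h(b)))   [R3 at 2.1.1]
4. pair(pair(b, e), h(h(b)))  →  pair(pair(b, e), h(b))   [R3 at 2.1]
5. pair(pair(b, e), h(b))  →  pair(pair(b, e), b)   [R3 at 2]

Reduce t₂ = f(pair(pair(pair(e, b), pair(b, e)), e), pair(h(b), f(pair(f(pair(pair(pair(e, b), pair(e, e)), e), b), e), e))):
1. f(pair(pair(pair(e, b), pair(b, e)), e), pair(h(b), f(pair(f(pair(pair(pair(e, b), pair(e, e)), e), b), e), e)))  →  e   [R1 at ε]

no — NF(t₁) = pair(pair(b, e), b), NF(t₂) = e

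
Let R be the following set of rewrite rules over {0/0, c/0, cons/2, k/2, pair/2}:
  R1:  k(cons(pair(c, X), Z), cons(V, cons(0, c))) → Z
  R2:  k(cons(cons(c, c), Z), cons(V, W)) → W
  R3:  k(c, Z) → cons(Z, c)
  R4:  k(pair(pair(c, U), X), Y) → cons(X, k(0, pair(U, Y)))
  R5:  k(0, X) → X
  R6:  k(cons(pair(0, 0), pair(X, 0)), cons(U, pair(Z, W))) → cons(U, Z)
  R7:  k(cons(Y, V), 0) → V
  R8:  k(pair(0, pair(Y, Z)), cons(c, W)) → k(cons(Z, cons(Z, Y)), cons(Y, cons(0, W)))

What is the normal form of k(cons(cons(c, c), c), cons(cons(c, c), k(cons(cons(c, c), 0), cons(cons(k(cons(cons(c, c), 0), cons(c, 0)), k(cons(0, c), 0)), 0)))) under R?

1. k(cons(cons(c, c), c), cons(cons(c, c), k(cons(cons(c, c), 0), cons(cons(k(cons(cons(c, c), 0), cons(c, 0)), k(cons(0, c), 0)), 0))))  →  k(cons(cons(c, c), 0), cons(cons(k(cons(cons(c, c), 0), cons(c, 0)), k(cons(0, c), 0)), 0))   [R2 at ε]
2. k(cons(cons(c, c), 0), cons(cons(k(cons(cons(c, c), 0), cons(c, 0)), k(cons(0, c), 0)), 0))  →  0   [R2 at ε]

0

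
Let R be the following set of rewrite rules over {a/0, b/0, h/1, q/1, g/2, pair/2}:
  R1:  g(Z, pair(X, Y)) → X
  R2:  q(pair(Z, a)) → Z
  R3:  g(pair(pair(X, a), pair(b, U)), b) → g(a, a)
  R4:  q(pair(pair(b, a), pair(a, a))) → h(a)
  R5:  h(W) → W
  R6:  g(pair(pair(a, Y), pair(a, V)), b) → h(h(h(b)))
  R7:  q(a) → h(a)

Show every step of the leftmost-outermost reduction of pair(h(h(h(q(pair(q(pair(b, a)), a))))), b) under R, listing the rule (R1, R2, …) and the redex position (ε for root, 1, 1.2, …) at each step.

pair(b, b)

1. pair(h(h(h(q(pair(q(pair(b, a)), a))))), b)  →  pair(h(h(q(pair(q(pair(b, a)), a)))), b)   [R5 at 1]
2. pair(h(h(q(pair(q(pair(b, a)), a)))), b)  →  pair(h(q(pair(q(pair(b, a)), a))), b)   [R5 at 1]
3. pair(h(q(pair(q(pair(b, a)), a))), b)  →  pair(q(pair(q(pair(b, a)), a)), b)   [R5 at 1]
4. pair(q(pair(q(pair(b, a)), a)), b)  →  pair(q(pair(b, a)), b)   [R2 at 1]
5. pair(q(pair(b, a)), b)  →  pair(b, b)   [R2 at 1]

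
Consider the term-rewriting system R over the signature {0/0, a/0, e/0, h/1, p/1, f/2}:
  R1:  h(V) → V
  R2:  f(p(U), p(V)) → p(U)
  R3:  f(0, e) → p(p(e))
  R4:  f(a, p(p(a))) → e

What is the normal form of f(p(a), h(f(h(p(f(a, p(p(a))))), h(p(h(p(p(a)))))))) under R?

1. f(p(a), h(f(h(p(f(a, p(p(a))))), h(p(h(p(p(a))))))))  →  f(p(a), f(h(p(f(a, p(p(a))))), h(p(h(p(p(a)))))))   [R1 at 2]
2. f(p(a), f(h(p(f(a, p(p(a))))), h(p(h(p(p(a)))))))  →  f(p(a), f(p(f(a, p(p(a)))), h(p(h(p(p(a)))))))   [R1 at 2.1]
3. f(p(a), f(p(f(a, p(p(a)))), h(p(h(p(p(a)))))))  →  f(p(a), f(p(e), h(p(h(p(p(a)))))))   [R4 at 2.1.1]
4. f(p(a), f(p(e), h(p(h(p(p(a)))))))  →  f(p(a), f(p(e), p(h(p(p(a))))))   [R1 at 2.2]
5. f(p(a), f(p(e), p(h(p(p(a))))))  →  f(p(a), p(e))   [R2 at 2]
6. f(p(a), p(e))  →  p(a)   [R2 at ε]

p(a)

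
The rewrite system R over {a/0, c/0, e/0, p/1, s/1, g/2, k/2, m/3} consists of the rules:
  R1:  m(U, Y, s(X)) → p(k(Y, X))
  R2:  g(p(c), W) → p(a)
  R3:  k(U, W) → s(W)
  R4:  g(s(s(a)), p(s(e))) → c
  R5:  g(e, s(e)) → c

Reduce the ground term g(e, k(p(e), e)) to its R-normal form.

1. g(e, k(p(e), e))  →  g(e, s(e))   [R3 at 2]
2. g(e, s(e))  →  c   [R5 at ε]

c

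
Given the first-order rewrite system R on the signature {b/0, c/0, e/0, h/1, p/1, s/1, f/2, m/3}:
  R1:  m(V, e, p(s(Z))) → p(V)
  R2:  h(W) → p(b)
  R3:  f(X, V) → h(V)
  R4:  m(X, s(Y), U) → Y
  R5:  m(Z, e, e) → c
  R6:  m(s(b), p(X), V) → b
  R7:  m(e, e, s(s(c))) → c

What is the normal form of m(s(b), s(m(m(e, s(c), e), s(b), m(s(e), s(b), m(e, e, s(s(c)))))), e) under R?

1. m(s(b), s(m(m(e, s(c), e), s(b), m(s(e), s(b), m(e, e, s(s(c)))))), e)  →  m(m(e, s(c), e), s(b), m(s(e), s(b), m(e, e, s(s(c)))))   [R4 at ε]
2. m(m(e, s(c), e), s(b), m(s(e), s(b), m(e, e, s(s(c)))))  →  b   [R4 at ε]

b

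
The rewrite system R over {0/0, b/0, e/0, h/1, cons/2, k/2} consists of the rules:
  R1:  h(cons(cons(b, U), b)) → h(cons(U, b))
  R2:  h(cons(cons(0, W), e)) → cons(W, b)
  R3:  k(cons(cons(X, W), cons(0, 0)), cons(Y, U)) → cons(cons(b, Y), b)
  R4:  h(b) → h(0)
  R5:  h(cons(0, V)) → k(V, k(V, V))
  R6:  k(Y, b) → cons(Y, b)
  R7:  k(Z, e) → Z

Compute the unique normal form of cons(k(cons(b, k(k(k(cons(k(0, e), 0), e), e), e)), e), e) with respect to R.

cons(cons(b, cons(0, 0)), e)

1. cons(k(cons(b, k(k(k(cons(k(0, e), 0), e), e), e)), e), e)  →  cons(cons(b, k(k(k(cons(k(0, e), 0), e), e), e)), e)   [R7 at 1]
2. cons(cons(b, k(k(k(cons(k(0, e), 0), e), e), e)), e)  →  cons(cons(b, k(k(cons(k(0, e), 0), e), e)), e)   [R7 at 1.2]
3. cons(cons(b, k(k(cons(k(0, e), 0), e), e)), e)  →  cons(cons(b, k(cons(k(0, e), 0), e)), e)   [R7 at 1.2]
4. cons(cons(b, k(cons(k(0, e), 0), e)), e)  →  cons(cons(b, cons(k(0, e), 0)), e)   [R7 at 1.2]
5. cons(cons(b, cons(k(0, e), 0)), e)  →  cons(cons(b, cons(0, 0)), e)   [R7 at 1.2.1]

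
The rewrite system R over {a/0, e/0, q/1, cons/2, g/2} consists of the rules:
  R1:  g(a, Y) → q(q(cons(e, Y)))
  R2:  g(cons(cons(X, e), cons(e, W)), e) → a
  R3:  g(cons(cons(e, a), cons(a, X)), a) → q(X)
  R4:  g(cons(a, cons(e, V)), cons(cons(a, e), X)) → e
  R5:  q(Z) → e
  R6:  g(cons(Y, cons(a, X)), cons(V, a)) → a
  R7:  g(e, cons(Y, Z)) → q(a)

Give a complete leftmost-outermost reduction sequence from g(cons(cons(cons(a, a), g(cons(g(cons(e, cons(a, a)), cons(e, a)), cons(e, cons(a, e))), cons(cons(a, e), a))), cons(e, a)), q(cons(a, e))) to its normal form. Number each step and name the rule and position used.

1. g(cons(cons(cons(a, a), g(cons(g(cons(e, cons(a, a)), cons(e, a)), cons(e, cons(a, e))), cons(cons(a, e), a))), cons(e, a)), q(cons(a, e)))  →  g(cons(cons(cons(a, a), g(cons(a, cons(e, cons(a, e))), cons(cons(a, e), a))), cons(e, a)), q(cons(a, e)))   [R6 at 1.1.2.1.1]
2. g(cons(cons(cons(a, a), g(cons(a, cons(e, cons(a, e))), cons(cons(a, e), a))), cons(e, a)), q(cons(a, e)))  →  g(cons(cons(cons(a, a), e), cons(e, a)), q(cons(a, e)))   [R4 at 1.1.2]
3. g(cons(cons(cons(a, a), e), cons(e, a)), q(cons(a, e)))  →  g(cons(cons(cons(a, a), e), cons(e, a)), e)   [R5 at 2]
4. g(cons(cons(cons(a, a), e), cons(e, a)), e)  →  a   [R2 at ε]

a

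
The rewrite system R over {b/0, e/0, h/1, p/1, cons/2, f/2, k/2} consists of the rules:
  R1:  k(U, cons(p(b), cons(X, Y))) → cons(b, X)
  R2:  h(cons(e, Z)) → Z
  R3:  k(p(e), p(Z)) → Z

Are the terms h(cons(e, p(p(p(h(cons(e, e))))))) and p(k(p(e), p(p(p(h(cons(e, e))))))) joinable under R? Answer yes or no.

Reduce t₁ = h(cons(e, p(p(p(h(cons(e, e))))))):
1. h(cons(e, p(p(p(h(cons(e, e)))))))  →  p(p(p(h(cons(e, e)))))   [R2 at ε]
2. p(p(p(h(cons(e, e)))))  →  p(p(p(e)))   [R2 at 1.1.1]

Reduce t₂ = p(k(p(e), p(p(p(h(cons(e, e))))))):
1. p(k(p(e), p(p(p(h(cons(e, e)))))))  →  p(p(p(h(cons(e, e)))))   [R3 at 1]
2. p(p(p(h(cons(e, e)))))  →  p(p(p(e)))   [R2 at 1.1.1]

yes — NF(t₁) = p(p(p(e))), NF(t₂) = p(p(p(e)))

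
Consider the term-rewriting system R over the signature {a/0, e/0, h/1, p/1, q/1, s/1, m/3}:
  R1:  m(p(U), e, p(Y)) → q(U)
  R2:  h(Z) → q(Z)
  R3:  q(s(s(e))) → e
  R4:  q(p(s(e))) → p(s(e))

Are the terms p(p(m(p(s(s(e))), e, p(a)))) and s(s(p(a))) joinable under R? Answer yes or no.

Reduce t₁ = p(p(m(p(s(s(e))), e, p(a)))):
1. p(p(m(p(s(s(e))), e, p(a))))  →  p(p(q(s(s(e)))))   [R1 at 1.1]
2. p(p(q(s(s(e)))))  →  p(p(e))   [R3 at 1.1]

Reduce t₂ = s(s(p(a))):

no — NF(t₁) = p(p(e)), NF(t₂) = s(s(p(a)))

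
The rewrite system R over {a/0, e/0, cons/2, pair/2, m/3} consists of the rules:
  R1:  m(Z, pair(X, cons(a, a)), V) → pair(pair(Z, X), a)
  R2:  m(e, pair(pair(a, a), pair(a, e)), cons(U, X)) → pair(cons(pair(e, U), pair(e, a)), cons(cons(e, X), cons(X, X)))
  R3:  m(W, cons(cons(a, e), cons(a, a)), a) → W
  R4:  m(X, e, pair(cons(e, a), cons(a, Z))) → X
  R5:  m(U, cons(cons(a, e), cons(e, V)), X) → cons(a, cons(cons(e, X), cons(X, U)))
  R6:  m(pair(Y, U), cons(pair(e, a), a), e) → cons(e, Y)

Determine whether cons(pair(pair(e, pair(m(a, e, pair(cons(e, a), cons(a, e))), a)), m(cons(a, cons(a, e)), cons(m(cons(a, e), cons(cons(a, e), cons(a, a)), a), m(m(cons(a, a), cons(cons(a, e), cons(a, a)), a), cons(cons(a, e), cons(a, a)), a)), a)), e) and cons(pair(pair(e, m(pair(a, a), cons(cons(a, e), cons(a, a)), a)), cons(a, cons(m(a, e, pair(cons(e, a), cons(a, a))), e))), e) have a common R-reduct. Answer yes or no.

yes — NF(t₁) = cons(pair(pair(e, pair(a, a)), cons(a, cons(a, e))), e), NF(t₂) = cons(pair(pair(e, pair(a, a)), cons(a, cons(a, e))), e)

Reduce t₁ = cons(pair(pair(e, pair(m(a, e, pair(cons(e, a), cons(a, e))), a)), m(cons(a, cons(a, e)), cons(m(cons(a, e), cons(cons(a, e), cons(a, a)), a), m(m(cons(a, a), cons(cons(a, e), cons(a, a)), a), cons(cons(a, e), cons(a, a)), a)), a)), e):
1. cons(pair(pair(e, pair(m(a, e, pair(cons(e, a), cons(a, e))), a)), m(cons(a, cons(a, e)), cons(m(cons(a, e), cons(cons(a, e), cons(a, a)), a), m(m(cons(a, a), cons(cons(a, e), cons(a, a)), a), cons(cons(a, e), cons(a, a)), a)), a)), e)  →  cons(pair(pair(e, pair(a, a)), m(cons(a, cons(a, e)), cons(m(cons(a, e), cons(cons(a, e), cons(a, a)), a), m(m(cons(a, a), cons(cons(a, e), cons(a, a)), a), cons(cons(a, e), cons(a, a)), a)), a)), e)   [R4 at 1.1.2.1]
2. cons(pair(pair(e, pair(a, a)), m(cons(a, cons(a, e)), cons(m(cons(a, e), cons(cons(a, e), cons(a, a)), a), m(m(cons(a, a), cons(cons(a, e), cons(a, a)), a), cons(cons(a, e), cons(a, a)), a)), a)), e)  →  cons(pair(pair(e, pair(a, a)), m(cons(a, cons(a, e)), cons(cons(a, e), m(m(cons(a, a), cons(cons(a, e), cons(a, a)), a), cons(cons(a, e), cons(a, a)), a)), a)), e)   [R3 at 1.2.2.1]
3. cons(pair(pair(e, pair(a, a)), m(cons(a, cons(a, e)), cons(cons(a, e), m(m(cons(a, a), cons(cons(a, e), cons(a, a)), a), cons(cons(a, e), cons(a, a)), a)), a)), e)  →  cons(pair(pair(e, pair(a, a)), m(cons(a, cons(a, e)), cons(cons(a, e), m(cons(a, a), cons(cons(a, e), cons(a, a)), a)), a)), e)   [R3 at 1.2.2.2]
4. cons(pair(pair(e, pair(a, a)), m(cons(a, cons(a, e)), cons(cons(a, e), m(cons(a, a), cons(cons(a, e), cons(a, a)), a)), a)), e)  →  cons(pair(pair(e, pair(a, a)), m(cons(a, cons(a, e)), cons(cons(a, e), cons(a, a)), a)), e)   [R3 at 1.2.2.2]
5. cons(pair(pair(e, pair(a, a)), m(cons(a, cons(a, e)), cons(cons(a, e), cons(a, a)), a)), e)  →  cons(pair(pair(e, pair(a, a)), cons(a, cons(a, e))), e)   [R3 at 1.2]

Reduce t₂ = cons(pair(pair(e, m(pair(a, a), cons(cons(a, e), cons(a, a)), a)), cons(a, cons(m(a, e, pair(cons(e, a), cons(a, a))), e))), e):
1. cons(pair(pair(e, m(pair(a, a), cons(cons(a, e), cons(a, a)), a)), cons(a, cons(m(a, e, pair(cons(e, a), cons(a, a))), e))), e)  →  cons(pair(pair(e, pair(a, a)), cons(a, cons(m(a, e, pair(cons(e, a), cons(a, a))), e))), e)   [R3 at 1.1.2]
2. cons(pair(pair(e, pair(a, a)), cons(a, cons(m(a, e, pair(cons(e, a), cons(a, a))), e))), e)  →  cons(pair(pair(e, pair(a, a)), cons(a, cons(a, e))), e)   [R4 at 1.2.2.1]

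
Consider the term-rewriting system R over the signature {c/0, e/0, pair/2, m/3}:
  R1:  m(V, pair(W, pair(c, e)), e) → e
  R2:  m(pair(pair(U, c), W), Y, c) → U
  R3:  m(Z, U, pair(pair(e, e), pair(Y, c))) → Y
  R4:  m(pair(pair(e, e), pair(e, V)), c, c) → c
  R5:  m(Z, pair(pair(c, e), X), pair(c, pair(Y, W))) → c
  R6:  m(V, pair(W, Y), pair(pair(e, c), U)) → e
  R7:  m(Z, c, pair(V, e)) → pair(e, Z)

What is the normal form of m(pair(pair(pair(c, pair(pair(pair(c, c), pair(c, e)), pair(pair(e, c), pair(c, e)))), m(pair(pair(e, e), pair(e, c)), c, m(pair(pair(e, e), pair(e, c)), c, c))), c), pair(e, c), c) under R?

1. m(pair(pair(pair(c, pair(pair(pair(c, c), pair(c, e)), pair(pair(e, c), pair(c, e)))), m(pair(pair(e, e), pair(e, c)), c, m(pair(pair(e, e), pair(e, c)), c, c))), c), pair(e, c), c)  →  m(pair(pair(pair(c, pair(pair(pair(c, c), pair(c, e)), pair(pair(e, c), pair(c, e)))), m(pair(pair(e, e), pair(e, c)), c, c)), c), pair(e, c), c)   [R4 at 1.1.2.3]
2. m(pair(pair(pair(c, pair(pair(pair(c, c), pair(c, e)), pair(pair(e, c), pair(c, e)))), m(pair(pair(e, e), pair(e, c)), c, c)), c), pair(e, c), c)  →  m(pair(pair(pair(c, pair(pair(pair(c, c), pair(c, e)), pair(pair(e, c), pair(c, e)))), c), c), pair(e, c), c)   [R4 at 1.1.2]
3. m(pair(pair(pair(c, pair(pair(pair(c, c), pair(c, e)), pair(pair(e, c), pair(c, e)))), c), c), pair(e, c), c)  →  pair(c, pair(pair(pair(c, c), pair(c, e)), pair(pair(e, c), pair(c, e))))   [R2 at ε]

pair(c, pair(pair(pair(c, c), pair(c, e)), pair(pair(e, c), pair(c, e))))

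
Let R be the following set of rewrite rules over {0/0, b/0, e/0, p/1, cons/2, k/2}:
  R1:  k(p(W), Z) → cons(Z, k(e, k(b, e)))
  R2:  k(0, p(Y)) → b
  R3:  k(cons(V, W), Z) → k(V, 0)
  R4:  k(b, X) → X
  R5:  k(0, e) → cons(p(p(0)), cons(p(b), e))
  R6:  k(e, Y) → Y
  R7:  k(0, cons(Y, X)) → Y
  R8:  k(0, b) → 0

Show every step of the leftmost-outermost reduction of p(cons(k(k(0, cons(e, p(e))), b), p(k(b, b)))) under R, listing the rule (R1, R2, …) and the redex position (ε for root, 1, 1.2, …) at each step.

p(cons(b, p(b)))

1. p(cons(k(k(0, cons(e, p(e))), b), p(k(b, b))))  →  p(cons(k(e, b), p(k(b, b))))   [R7 at 1.1.1]
2. p(cons(k(e, b), p(k(b, b))))  →  p(cons(b, p(k(b, b))))   [R6 at 1.1]
3. p(cons(b, p(k(b, b))))  →  p(cons(b, p(b)))   [R4 at 1.2.1]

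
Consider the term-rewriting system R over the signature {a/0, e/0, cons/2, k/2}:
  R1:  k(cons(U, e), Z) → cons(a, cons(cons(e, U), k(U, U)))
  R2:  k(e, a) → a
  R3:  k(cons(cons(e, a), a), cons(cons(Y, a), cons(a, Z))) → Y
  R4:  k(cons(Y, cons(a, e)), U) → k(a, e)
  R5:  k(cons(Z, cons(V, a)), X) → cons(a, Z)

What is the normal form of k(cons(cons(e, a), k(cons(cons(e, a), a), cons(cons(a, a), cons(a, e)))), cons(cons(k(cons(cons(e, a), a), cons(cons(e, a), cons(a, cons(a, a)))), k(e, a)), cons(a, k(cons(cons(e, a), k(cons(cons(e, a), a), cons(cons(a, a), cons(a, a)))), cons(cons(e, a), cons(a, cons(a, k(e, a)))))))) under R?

e

1. k(cons(cons(e, a), k(cons(cons(e, a), a), cons(cons(a, a), cons(a, e)))), cons(cons(k(cons(cons(e, a), a), cons(cons(e, a), cons(a, cons(a, a)))), k(e, a)), cons(a, k(cons(cons(e, a), k(cons(cons(e, a), a), cons(cons(a, a), cons(a, a)))), cons(cons(e, a), cons(a, cons(a, k(e, a))))))))  →  k(cons(cons(e, a), a), cons(cons(k(cons(cons(e, a), a), cons(cons(e, a), cons(a, cons(a, a)))), k(e, a)), cons(a, k(cons(cons(e, a), k(cons(cons(e, a), a), cons(cons(a, a), cons(a, a)))), cons(cons(e, a), cons(a, cons(a, k(e, a))))))))   [R3 at 1.2]
2. k(cons(cons(e, a), a), cons(cons(k(cons(cons(e, a), a), cons(cons(e, a), cons(a, cons(a, a)))), k(e, a)), cons(a, k(cons(cons(e, a), k(cons(cons(e, a), a), cons(cons(a, a), cons(a, a)))), cons(cons(e, a), cons(a, cons(a, k(e, a))))))))  →  k(cons(cons(e, a), a), cons(cons(e, k(e, a)), cons(a, k(cons(cons(e, a), k(cons(cons(e, a), a), cons(cons(a, a), cons(a, a)))), cons(cons(e, a), cons(a, cons(a, k(e, a))))))))   [R3 at 2.1.1]
3. k(cons(cons(e, a), a), cons(cons(e, k(e, a)), cons(a, k(cons(cons(e, a), k(cons(cons(e, a), a), cons(cons(a, a), cons(a, a)))), cons(cons(e, a), cons(a, cons(a, k(e, a))))))))  →  k(cons(cons(e, a), a), cons(cons(e, a), cons(a, k(cons(cons(e, a), k(cons(cons(e, a), a), cons(cons(a, a), cons(a, a)))), cons(cons(e, a), cons(a, cons(a, k(e, a))))))))   [R2 at 2.1.2]
4. k(cons(cons(e, a), a), cons(cons(e, a), cons(a, k(cons(cons(e, a), k(cons(cons(e, a), a), cons(cons(a, a), cons(a, a)))), cons(cons(e, a), cons(a, cons(a, k(e, a))))))))  →  e   [R3 at ε]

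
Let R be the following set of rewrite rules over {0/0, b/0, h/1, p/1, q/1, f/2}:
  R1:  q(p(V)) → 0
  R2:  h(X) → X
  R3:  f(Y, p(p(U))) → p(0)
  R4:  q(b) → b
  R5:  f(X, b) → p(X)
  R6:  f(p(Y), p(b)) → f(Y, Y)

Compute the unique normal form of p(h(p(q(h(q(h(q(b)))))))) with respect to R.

1. p(h(p(q(h(q(h(q(b))))))))  →  p(p(q(h(q(h(q(b)))))))   [R2 at 1]
2. p(p(q(h(q(h(q(b)))))))  →  p(p(q(q(h(q(b))))))   [R2 at 1.1.1]
3. p(p(q(q(h(q(b))))))  →  p(p(q(q(q(b)))))   [R2 at 1.1.1.1]
4. p(p(q(q(q(b)))))  →  p(p(q(q(b))))   [R4 at 1.1.1.1]
5. p(p(q(q(b))))  →  p(p(q(b)))   [R4 at 1.1.1]
6. p(p(q(b)))  →  p(p(b))   [R4 at 1.1]

p(p(b))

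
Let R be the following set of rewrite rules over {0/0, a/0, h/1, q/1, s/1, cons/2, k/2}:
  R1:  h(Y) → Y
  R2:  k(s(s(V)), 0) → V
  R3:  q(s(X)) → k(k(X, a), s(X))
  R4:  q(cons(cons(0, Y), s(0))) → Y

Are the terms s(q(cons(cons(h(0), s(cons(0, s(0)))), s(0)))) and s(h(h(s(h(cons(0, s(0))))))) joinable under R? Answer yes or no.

Reduce t₁ = s(q(cons(cons(h(0), s(cons(0, s(0)))), s(0)))):
1. s(q(cons(cons(h(0), s(cons(0, s(0)))), s(0))))  →  s(q(cons(cons(0, s(cons(0, s(0)))), s(0))))   [R1 at 1.1.1.1]
2. s(q(cons(cons(0, s(cons(0, s(0)))), s(0))))  →  s(s(cons(0, s(0))))   [R4 at 1]

Reduce t₂ = s(h(h(s(h(cons(0, s(0))))))):
1. s(h(h(s(h(cons(0, s(0)))))))  →  s(h(s(h(cons(0, s(0))))))   [R1 at 1]
2. s(h(s(h(cons(0, s(0))))))  →  s(s(h(cons(0, s(0)))))   [R1 at 1]
3. s(s(h(cons(0, s(0)))))  →  s(s(cons(0, s(0))))   [R1 at 1.1]

yes — NF(t₁) = s(s(cons(0, s(0)))), NF(t₂) = s(s(cons(0, s(0))))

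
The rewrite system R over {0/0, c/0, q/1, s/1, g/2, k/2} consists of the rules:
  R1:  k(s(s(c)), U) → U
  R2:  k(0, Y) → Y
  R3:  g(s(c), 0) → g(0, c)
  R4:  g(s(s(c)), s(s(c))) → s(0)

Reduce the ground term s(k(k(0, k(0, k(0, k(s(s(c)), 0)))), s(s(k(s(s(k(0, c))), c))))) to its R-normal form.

1. s(k(k(0, k(0, k(0, k(s(s(c)), 0)))), s(s(k(s(s(k(0, c))), c)))))  →  s(k(k(0, k(0, k(s(s(c)), 0))), s(s(k(s(s(k(0, c))), c)))))   [R2 at 1.1]
2. s(k(k(0, k(0, k(s(s(c)), 0))), s(s(k(s(s(k(0, c))), c)))))  →  s(k(k(0, k(s(s(c)), 0)), s(s(k(s(s(k(0, c))), c)))))   [R2 at 1.1]
3. s(k(k(0, k(s(s(c)), 0)), s(s(k(s(s(k(0, c))), c)))))  →  s(k(k(s(s(c)), 0), s(s(k(s(s(k(0, c))), c)))))   [R2 at 1.1]
4. s(k(k(s(s(c)), 0), s(s(k(s(s(k(0, c))), c)))))  →  s(k(0, s(s(k(s(s(k(0, c))), c)))))   [R1 at 1.1]
5. s(k(0, s(s(k(s(s(k(0, c))), c)))))  →  s(s(s(k(s(s(k(0, c))), c))))   [R2 at 1]
6. s(s(s(k(s(s(k(0, c))), c))))  →  s(s(s(k(s(s(c)), c))))   [R2 at 1.1.1.1.1.1]
7. s(s(s(k(s(s(c)), c))))  →  s(s(s(c)))   [R1 at 1.1.1]

s(s(s(c)))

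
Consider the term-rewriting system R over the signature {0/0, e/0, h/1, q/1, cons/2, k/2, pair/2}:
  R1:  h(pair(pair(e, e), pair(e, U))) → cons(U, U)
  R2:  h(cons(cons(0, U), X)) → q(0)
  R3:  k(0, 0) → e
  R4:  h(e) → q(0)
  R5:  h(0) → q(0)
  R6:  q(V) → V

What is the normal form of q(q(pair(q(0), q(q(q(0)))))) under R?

pair(0, 0)

1. q(q(pair(q(0), q(q(q(0))))))  →  q(pair(q(0), q(q(q(0)))))   [R6 at ε]
2. q(pair(q(0), q(q(q(0)))))  →  pair(q(0), q(q(q(0))))   [R6 at ε]
3. pair(q(0), q(q(q(0))))  →  pair(0, q(q(q(0))))   [R6 at 1]
4. pair(0, q(q(q(0))))  →  pair(0, q(q(0)))   [R6 at 2]
5. pair(0, q(q(0)))  →  pair(0, q(0))   [R6 at 2]
6. pair(0, q(0))  →  pair(0, 0)   [R6 at 2]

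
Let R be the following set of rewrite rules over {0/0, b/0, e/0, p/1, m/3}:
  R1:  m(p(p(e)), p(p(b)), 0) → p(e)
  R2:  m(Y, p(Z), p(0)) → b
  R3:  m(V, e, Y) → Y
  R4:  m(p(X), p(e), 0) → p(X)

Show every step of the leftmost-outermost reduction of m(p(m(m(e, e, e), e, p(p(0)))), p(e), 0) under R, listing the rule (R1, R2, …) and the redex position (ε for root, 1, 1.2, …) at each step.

1. m(p(m(m(e, e, e), e, p(p(0)))), p(e), 0)  →  p(m(m(e, e, e), e, p(p(0))))   [R4 at ε]
2. p(m(m(e, e, e), e, p(p(0))))  →  p(p(p(0)))   [R3 at 1]

p(p(p(0)))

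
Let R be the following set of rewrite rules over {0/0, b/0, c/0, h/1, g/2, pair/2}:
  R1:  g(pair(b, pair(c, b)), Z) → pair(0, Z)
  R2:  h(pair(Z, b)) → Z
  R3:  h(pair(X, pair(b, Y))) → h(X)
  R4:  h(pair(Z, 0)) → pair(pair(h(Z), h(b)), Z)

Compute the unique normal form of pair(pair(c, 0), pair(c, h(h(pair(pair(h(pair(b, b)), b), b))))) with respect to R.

1. pair(pair(c, 0), pair(c, h(h(pair(pair(h(pair(b, b)), b), b)))))  →  pair(pair(c, 0), pair(c, h(pair(h(pair(b, b)), b))))   [R2 at 2.2.1]
2. pair(pair(c, 0), pair(c, h(pair(h(pair(b, b)), b))))  →  pair(pair(c, 0), pair(c, h(pair(b, b))))   [R2 at 2.2]
3. pair(pair(c, 0), pair(c, h(pair(b, b))))  →  pair(pair(c, 0), pair(c, b))   [R2 at 2.2]

pair(pair(c, 0), pair(c, b))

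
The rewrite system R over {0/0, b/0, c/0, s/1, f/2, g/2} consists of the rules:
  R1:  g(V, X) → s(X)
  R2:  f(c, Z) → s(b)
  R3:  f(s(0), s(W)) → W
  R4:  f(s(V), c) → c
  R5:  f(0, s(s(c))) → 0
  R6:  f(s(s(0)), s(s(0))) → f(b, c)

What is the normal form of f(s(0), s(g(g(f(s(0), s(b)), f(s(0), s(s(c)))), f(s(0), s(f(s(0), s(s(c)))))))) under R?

1. f(s(0), s(g(g(f(s(0), s(b)), f(s(0), s(s(c)))), f(s(0), s(f(s(0), s(s(c))))))))  →  g(g(f(s(0), s(b)), f(s(0), s(s(c)))), f(s(0), s(f(s(0), s(s(c))))))   [R3 at ε]
2. g(g(f(s(0), s(b)), f(s(0), s(s(c)))), f(s(0), s(f(s(0), s(s(c))))))  →  s(f(s(0), s(f(s(0), s(s(c))))))   [R1 at ε]
3. s(f(s(0), s(f(s(0), s(s(c))))))  →  s(f(s(0), s(s(c))))   [R3 at 1]
4. s(f(s(0), s(s(c))))  →  s(s(c))   [R3 at 1]

s(s(c))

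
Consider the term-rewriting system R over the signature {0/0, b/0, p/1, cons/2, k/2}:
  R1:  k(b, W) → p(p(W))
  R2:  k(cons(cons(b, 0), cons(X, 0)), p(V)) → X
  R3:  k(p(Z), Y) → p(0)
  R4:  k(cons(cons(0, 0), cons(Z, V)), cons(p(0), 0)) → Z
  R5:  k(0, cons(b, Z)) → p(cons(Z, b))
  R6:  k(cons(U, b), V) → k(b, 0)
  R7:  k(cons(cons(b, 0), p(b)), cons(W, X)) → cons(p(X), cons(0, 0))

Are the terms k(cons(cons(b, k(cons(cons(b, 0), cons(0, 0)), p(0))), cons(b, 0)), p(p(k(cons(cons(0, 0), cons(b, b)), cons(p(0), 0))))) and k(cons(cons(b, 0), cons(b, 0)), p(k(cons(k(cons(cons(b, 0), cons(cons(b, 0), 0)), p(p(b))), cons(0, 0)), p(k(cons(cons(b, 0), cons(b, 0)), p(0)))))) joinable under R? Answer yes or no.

yes — NF(t₁) = b, NF(t₂) = b

Reduce t₁ = k(cons(cons(b, k(cons(cons(b, 0), cons(0, 0)), p(0))), cons(b, 0)), p(p(k(cons(cons(0, 0), cons(b, b)), cons(p(0), 0))))):
1. k(cons(cons(b, k(cons(cons(b, 0), cons(0, 0)), p(0))), cons(b, 0)), p(p(k(cons(cons(0, 0), cons(b, b)), cons(p(0), 0)))))  →  k(cons(cons(b, 0), cons(b, 0)), p(p(k(cons(cons(0, 0), cons(b, b)), cons(p(0), 0)))))   [R2 at 1.1.2]
2. k(cons(cons(b, 0), cons(b, 0)), p(p(k(cons(cons(0, 0), cons(b, b)), cons(p(0), 0)))))  →  b   [R2 at ε]

Reduce t₂ = k(cons(cons(b, 0), cons(b, 0)), p(k(cons(k(cons(cons(b, 0), cons(cons(b, 0), 0)), p(p(b))), cons(0, 0)), p(k(cons(cons(b, 0), cons(b, 0)), p(0)))))):
1. k(cons(cons(b, 0), cons(b, 0)), p(k(cons(k(cons(cons(b, 0), cons(cons(b, 0), 0)), p(p(b))), cons(0, 0)), p(k(cons(cons(b, 0), cons(b, 0)), p(0))))))  →  b   [R2 at ε]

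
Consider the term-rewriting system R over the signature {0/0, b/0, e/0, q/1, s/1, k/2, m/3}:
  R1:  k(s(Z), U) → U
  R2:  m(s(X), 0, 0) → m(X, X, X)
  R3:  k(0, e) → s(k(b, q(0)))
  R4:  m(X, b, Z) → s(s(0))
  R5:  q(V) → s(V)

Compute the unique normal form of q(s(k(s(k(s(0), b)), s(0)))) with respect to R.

s(s(s(0)))

1. q(s(k(s(k(s(0), b)), s(0))))  →  s(s(k(s(k(s(0), b)), s(0))))   [R5 at ε]
2. s(s(k(s(k(s(0), b)), s(0))))  →  s(s(s(0)))   [R1 at 1.1]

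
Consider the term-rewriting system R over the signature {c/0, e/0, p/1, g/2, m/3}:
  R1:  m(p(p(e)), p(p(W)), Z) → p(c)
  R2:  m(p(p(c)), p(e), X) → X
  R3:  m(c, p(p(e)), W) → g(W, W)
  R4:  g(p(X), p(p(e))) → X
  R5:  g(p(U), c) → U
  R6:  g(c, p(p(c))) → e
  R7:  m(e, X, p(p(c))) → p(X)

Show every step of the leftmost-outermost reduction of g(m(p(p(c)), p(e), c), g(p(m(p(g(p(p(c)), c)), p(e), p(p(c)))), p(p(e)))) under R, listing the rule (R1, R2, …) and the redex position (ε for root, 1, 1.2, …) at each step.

e

1. g(m(p(p(c)), p(e), c), g(p(m(p(g(p(p(c)), c)), p(e), p(p(c)))), p(p(e))))  →  g(c, g(p(m(p(g(p(p(c)), c)), p(e), p(p(c)))), p(p(e))))   [R2 at 1]
2. g(c, g(p(m(p(g(p(p(c)), c)), p(e), p(p(c)))), p(p(e))))  →  g(c, m(p(g(p(p(c)), c)), p(e), p(p(c))))   [R4 at 2]
3. g(c, m(p(g(p(p(c)), c)), p(e), p(p(c))))  →  g(c, m(p(p(c)), p(e), p(p(c))))   [R5 at 2.1.1]
4. g(c, m(p(p(c)), p(e), p(p(c))))  →  g(c, p(p(c)))   [R2 at 2]
5. g(c, p(p(c)))  →  e   [R6 at ε]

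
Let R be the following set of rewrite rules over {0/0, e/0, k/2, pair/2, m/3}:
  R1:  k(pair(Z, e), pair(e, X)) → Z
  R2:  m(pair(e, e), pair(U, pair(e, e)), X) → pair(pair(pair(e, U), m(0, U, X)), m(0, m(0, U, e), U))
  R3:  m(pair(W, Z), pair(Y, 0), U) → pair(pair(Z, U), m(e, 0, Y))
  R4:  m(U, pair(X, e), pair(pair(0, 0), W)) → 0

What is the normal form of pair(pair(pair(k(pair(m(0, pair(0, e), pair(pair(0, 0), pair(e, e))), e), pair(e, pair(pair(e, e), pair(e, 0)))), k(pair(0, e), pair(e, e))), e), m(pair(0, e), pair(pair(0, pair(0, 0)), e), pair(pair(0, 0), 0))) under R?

pair(pair(pair(0, 0), e), 0)

1. pair(pair(pair(k(pair(m(0, pair(0, e), pair(pair(0, 0), pair(e, e))), e), pair(e, pair(pair(e, e), pair(e, 0)))), k(pair(0, e), pair(e, e))), e), m(pair(0, e), pair(pair(0, pair(0, 0)), e), pair(pair(0, 0), 0)))  →  pair(pair(pair(m(0, pair(0, e), pair(pair(0, 0), pair(e, e))), k(pair(0, e), pair(e, e))), e), m(pair(0, e), pair(pair(0, pair(0, 0)), e), pair(pair(0, 0), 0)))   [R1 at 1.1.1]
2. pair(pair(pair(m(0, pair(0, e), pair(pair(0, 0), pair(e, e))), k(pair(0, e), pair(e, e))), e), m(pair(0, e), pair(pair(0, pair(0, 0)), e), pair(pair(0, 0), 0)))  →  pair(pair(pair(0, k(pair(0, e), pair(e, e))), e), m(pair(0, e), pair(pair(0, pair(0, 0)), e), pair(pair(0, 0), 0)))   [R4 at 1.1.1]
3. pair(pair(pair(0, k(pair(0, e), pair(e, e))), e), m(pair(0, e), pair(pair(0, pair(0, 0)), e), pair(pair(0, 0), 0)))  →  pair(pair(pair(0, 0), e), m(pair(0, e), pair(pair(0, pair(0, 0)), e), pair(pair(0, 0), 0)))   [R1 at 1.1.2]
4. pair(pair(pair(0, 0), e), m(pair(0, e), pair(pair(0, pair(0, 0)), e), pair(pair(0, 0), 0)))  →  pair(pair(pair(0, 0), e), 0)   [R4 at 2]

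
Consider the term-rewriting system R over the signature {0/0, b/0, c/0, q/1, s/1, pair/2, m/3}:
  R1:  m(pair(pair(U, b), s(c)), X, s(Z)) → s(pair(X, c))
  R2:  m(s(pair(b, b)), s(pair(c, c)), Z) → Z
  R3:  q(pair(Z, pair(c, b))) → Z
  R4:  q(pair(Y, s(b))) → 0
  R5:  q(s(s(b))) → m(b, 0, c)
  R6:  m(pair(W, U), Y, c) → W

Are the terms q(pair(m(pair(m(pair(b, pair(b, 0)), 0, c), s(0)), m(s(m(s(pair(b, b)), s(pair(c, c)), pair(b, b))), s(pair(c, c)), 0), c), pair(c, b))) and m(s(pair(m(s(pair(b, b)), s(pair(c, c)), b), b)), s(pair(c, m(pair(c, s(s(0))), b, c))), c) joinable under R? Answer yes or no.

no — NF(t₁) = b, NF(t₂) = c

Reduce t₁ = q(pair(m(pair(m(pair(b, pair(b, 0)), 0, c), s(0)), m(s(m(s(pair(b, b)), s(pair(c, c)), pair(b, b))), s(pair(c, c)), 0), c), pair(c, b))):
1. q(pair(m(pair(m(pair(b, pair(b, 0)), 0, c), s(0)), m(s(m(s(pair(b, b)), s(pair(c, c)), pair(b, b))), s(pair(c, c)), 0), c), pair(c, b)))  →  m(pair(m(pair(b, pair(b, 0)), 0, c), s(0)), m(s(m(s(pair(b, b)), s(pair(c, c)), pair(b, b))), s(pair(c, c)), 0), c)   [R3 at ε]
2. m(pair(m(pair(b, pair(b, 0)), 0, c), s(0)), m(s(m(s(pair(b, b)), s(pair(c, c)), pair(b, b))), s(pair(c, c)), 0), c)  →  m(pair(b, pair(b, 0)), 0, c)   [R6 at ε]
3. m(pair(b, pair(b, 0)), 0, c)  →  b   [R6 at ε]

Reduce t₂ = m(s(pair(m(s(pair(b, b)), s(pair(c, c)), b), b)), s(pair(c, m(pair(c, s(s(0))), b, c))), c):
1. m(s(pair(m(s(pair(b, b)), s(pair(c, c)), b), b)), s(pair(c, m(pair(c, s(s(0))), b, c))), c)  →  m(s(pair(b, b)), s(pair(c, m(pair(c, s(s(0))), b, c))), c)   [R2 at 1.1.1]
2. m(s(pair(b, b)), s(pair(c, m(pair(c, s(s(0))), b, c))), c)  →  m(s(pair(b, b)), s(pair(c, c)), c)   [R6 at 2.1.2]
3. m(s(pair(b, b)), s(pair(c, c)), c)  →  c   [R2 at ε]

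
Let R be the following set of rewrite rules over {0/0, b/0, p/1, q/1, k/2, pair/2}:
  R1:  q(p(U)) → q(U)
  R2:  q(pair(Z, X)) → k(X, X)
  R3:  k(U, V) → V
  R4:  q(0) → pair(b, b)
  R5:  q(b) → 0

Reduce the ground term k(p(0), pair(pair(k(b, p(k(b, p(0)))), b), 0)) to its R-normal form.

1. k(p(0), pair(pair(k(b, p(k(b, p(0)))), b), 0))  →  pair(pair(k(b, p(k(b, p(0)))), b), 0)   [R3 at ε]
2. pair(pair(k(b, p(k(b, p(0)))), b), 0)  →  pair(pair(p(k(b, p(0))), b), 0)   [R3 at 1.1]
3. pair(pair(p(k(b, p(0))), b), 0)  →  pair(pair(p(p(0)), b), 0)   [R3 at 1.1.1]

pair(pair(p(p(0)), b), 0)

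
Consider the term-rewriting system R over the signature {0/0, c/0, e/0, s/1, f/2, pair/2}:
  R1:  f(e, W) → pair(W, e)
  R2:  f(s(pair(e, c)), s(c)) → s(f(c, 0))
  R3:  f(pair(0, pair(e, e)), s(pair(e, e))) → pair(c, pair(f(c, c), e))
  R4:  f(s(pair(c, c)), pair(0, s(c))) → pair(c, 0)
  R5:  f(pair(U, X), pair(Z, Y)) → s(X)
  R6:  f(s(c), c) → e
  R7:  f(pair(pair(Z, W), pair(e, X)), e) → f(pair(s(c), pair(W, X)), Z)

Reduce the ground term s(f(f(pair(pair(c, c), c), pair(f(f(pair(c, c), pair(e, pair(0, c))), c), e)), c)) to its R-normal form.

s(e)

1. s(f(f(pair(pair(c, c), c), pair(f(f(pair(c, c), pair(e, pair(0, c))), c), e)), c))  →  s(f(s(c), c))   [R5 at 1.1]
2. s(f(s(c), c))  →  s(e)   [R6 at 1]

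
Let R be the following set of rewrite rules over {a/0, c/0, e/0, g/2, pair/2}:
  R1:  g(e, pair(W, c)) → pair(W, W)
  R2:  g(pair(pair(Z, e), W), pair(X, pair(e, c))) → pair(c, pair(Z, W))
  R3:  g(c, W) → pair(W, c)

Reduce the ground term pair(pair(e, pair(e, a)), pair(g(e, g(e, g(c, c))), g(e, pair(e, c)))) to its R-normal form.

1. pair(pair(e, pair(e, a)), pair(g(e, g(e, g(c, c))), g(e, pair(e, c))))  →  pair(pair(e, pair(e, a)), pair(g(e, g(e, pair(c, c))), g(e, pair(e, c))))   [R3 at 2.1.2.2]
2. pair(pair(e, pair(e, a)), pair(g(e, g(e, pair(c, c))), g(e, pair(e, c))))  →  pair(pair(e, pair(e, a)), pair(g(e, pair(c, c)), g(e, pair(e, c))))   [R1 at 2.1.2]
3. pair(pair(e, pair(e, a)), pair(g(e, pair(c, c)), g(e, pair(e, c))))  →  pair(pair(e, pair(e, a)), pair(pair(c, c), g(e, pair(e, c))))   [R1 at 2.1]
4. pair(pair(e, pair(e, a)), pair(pair(c, c), g(e, pair(e, c))))  →  pair(pair(e, pair(e, a)), pair(pair(c, c), pair(e, e)))   [R1 at 2.2]

pair(pair(e, pair(e, a)), pair(pair(c, c), pair(e, e)))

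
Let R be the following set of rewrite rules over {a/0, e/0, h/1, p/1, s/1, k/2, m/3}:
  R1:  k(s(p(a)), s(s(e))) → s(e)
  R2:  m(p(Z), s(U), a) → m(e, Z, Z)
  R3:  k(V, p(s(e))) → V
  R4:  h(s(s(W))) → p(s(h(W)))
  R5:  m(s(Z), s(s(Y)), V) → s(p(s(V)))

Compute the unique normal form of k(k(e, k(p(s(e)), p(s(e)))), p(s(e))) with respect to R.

1. k(k(e, k(p(s(e)), p(s(e)))), p(s(e)))  →  k(e, k(p(s(e)), p(s(e))))   [R3 at ε]
2. k(e, k(p(s(e)), p(s(e))))  →  k(e, p(s(e)))   [R3 at 2]
3. k(e, p(s(e)))  →  e   [R3 at ε]

e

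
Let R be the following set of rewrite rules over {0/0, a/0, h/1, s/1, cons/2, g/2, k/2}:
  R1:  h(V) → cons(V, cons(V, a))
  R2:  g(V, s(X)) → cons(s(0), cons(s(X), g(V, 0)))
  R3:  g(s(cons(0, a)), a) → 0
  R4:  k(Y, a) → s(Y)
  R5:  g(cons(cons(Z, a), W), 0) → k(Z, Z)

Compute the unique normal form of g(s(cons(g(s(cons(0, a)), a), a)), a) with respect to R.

1. g(s(cons(g(s(cons(0, a)), a), a)), a)  →  g(s(cons(0, a)), a)   [R3 at 1.1.1]
2. g(s(cons(0, a)), a)  →  0   [R3 at ε]

0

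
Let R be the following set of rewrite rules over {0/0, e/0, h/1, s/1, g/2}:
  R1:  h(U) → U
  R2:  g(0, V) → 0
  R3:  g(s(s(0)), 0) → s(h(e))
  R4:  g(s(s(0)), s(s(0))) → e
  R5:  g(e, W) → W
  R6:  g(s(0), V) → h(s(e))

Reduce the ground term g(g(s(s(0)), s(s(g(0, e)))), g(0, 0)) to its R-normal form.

1. g(g(s(s(0)), s(s(g(0, e)))), g(0, 0))  →  g(g(s(s(0)), s(s(0))), g(0, 0))   [R2 at 1.2.1.1]
2. g(g(s(s(0)), s(s(0))), g(0, 0))  →  g(e, g(0, 0))   [R4 at 1]
3. g(e, g(0, 0))  →  g(0, 0)   [R5 at ε]
4. g(0, 0)  →  0   [R2 at ε]

0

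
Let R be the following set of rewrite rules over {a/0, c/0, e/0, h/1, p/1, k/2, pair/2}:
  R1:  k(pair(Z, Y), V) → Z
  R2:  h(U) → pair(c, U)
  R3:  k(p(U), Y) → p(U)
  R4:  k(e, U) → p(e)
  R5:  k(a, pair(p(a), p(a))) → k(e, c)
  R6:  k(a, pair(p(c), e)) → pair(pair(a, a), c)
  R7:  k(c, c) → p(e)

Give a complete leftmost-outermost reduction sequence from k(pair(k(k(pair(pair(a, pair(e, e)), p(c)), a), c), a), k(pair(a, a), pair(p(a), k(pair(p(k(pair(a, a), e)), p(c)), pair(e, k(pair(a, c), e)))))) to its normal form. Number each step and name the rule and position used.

1. k(pair(k(k(pair(pair(a, pair(e, e)), p(c)), a), c), a), k(pair(a, a), pair(p(a), k(pair(p(k(pair(a, a), e)), p(c)), pair(e, k(pair(a, c), e))))))  →  k(k(pair(pair(a, pair(e, e)), p(c)), a), c)   [R1 at ε]
2. k(k(pair(pair(a, pair(e, e)), p(c)), a), c)  →  k(pair(a, pair(e, e)), c)   [R1 at 1]
3. k(pair(a, pair(e, e)), c)  →  a   [R1 at ε]

a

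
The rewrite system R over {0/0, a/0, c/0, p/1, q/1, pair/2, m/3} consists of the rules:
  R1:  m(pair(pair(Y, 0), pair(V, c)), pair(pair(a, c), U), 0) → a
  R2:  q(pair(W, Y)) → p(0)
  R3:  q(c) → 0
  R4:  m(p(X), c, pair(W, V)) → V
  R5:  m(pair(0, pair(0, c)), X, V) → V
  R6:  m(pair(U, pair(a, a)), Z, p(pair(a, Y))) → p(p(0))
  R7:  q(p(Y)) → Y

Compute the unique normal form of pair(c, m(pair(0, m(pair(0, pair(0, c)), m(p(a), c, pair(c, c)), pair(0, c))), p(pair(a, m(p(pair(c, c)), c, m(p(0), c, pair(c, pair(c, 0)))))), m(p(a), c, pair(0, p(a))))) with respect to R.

pair(c, p(a))

1. pair(c, m(pair(0, m(pair(0, pair(0, c)), m(p(a), c, pair(c, c)), pair(0, c))), p(pair(a, m(p(pair(c, c)), c, m(p(0), c, pair(c, pair(c, 0)))))), m(p(a), c, pair(0, p(a)))))  →  pair(c, m(pair(0, pair(0, c)), p(pair(a, m(p(pair(c, c)), c, m(p(0), c, pair(c, pair(c, 0)))))), m(p(a), c, pair(0, p(a)))))   [R5 at 2.1.2]
2. pair(c, m(pair(0, pair(0, c)), p(pair(a, m(p(pair(c, c)), c, m(p(0), c, pair(c, pair(c, 0)))))), m(p(a), c, pair(0, p(a)))))  →  pair(c, m(p(a), c, pair(0, p(a))))   [R5 at 2]
3. pair(c, m(p(a), c, pair(0, p(a))))  →  pair(c, p(a))   [R4 at 2]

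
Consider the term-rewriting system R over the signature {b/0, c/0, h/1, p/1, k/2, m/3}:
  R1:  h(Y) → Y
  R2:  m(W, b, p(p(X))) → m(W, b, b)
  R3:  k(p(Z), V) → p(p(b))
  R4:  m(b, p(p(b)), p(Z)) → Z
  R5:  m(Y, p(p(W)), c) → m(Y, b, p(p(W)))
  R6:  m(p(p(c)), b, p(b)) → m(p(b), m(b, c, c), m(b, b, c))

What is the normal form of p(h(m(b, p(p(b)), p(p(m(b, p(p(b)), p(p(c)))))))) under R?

p(p(p(c)))

1. p(h(m(b, p(p(b)), p(p(m(b, p(p(b)), p(p(c))))))))  →  p(m(b, p(p(b)), p(p(m(b, p(p(b)), p(p(c)))))))   [R1 at 1]
2. p(m(b, p(p(b)), p(p(m(b, p(p(b)), p(p(c)))))))  →  p(p(m(b, p(p(b)), p(p(c)))))   [R4 at 1]
3. p(p(m(b, p(p(b)), p(p(c)))))  →  p(p(p(c)))   [R4 at 1.1]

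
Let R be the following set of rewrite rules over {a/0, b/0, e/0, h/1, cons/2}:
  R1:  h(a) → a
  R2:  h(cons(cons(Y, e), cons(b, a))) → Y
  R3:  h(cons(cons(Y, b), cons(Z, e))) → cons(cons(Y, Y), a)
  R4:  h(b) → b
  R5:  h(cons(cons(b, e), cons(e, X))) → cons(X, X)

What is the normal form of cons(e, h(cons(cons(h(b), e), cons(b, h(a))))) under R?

1. cons(e, h(cons(cons(h(b), e), cons(b, h(a)))))  →  cons(e, h(cons(cons(b, e), cons(b, h(a)))))   [R4 at 2.1.1.1]
2. cons(e, h(cons(cons(b, e), cons(b, h(a)))))  →  cons(e, h(cons(cons(b, e), cons(b, a))))   [R1 at 2.1.2.2]
3. cons(e, h(cons(cons(b, e), cons(b, a))))  →  cons(e, b)   [R2 at 2]

cons(e, b)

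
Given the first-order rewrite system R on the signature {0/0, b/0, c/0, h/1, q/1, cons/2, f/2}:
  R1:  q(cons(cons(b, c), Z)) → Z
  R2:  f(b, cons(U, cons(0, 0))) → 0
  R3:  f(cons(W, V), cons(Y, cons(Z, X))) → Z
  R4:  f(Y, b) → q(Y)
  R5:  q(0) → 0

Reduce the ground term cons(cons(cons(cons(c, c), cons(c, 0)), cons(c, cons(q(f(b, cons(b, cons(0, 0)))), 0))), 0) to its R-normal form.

cons(cons(cons(cons(c, c), cons(c, 0)), cons(c, cons(0, 0))), 0)

1. cons(cons(cons(cons(c, c), cons(c, 0)), cons(c, cons(q(f(b, cons(b, cons(0, 0)))), 0))), 0)  →  cons(cons(cons(cons(c, c), cons(c, 0)), cons(c, cons(q(0), 0))), 0)   [R2 at 1.2.2.1.1]
2. cons(cons(cons(cons(c, c), cons(c, 0)), cons(c, cons(q(0), 0))), 0)  →  cons(cons(cons(cons(c, c), cons(c, 0)), cons(c, cons(0, 0))), 0)   [R5 at 1.2.2.1]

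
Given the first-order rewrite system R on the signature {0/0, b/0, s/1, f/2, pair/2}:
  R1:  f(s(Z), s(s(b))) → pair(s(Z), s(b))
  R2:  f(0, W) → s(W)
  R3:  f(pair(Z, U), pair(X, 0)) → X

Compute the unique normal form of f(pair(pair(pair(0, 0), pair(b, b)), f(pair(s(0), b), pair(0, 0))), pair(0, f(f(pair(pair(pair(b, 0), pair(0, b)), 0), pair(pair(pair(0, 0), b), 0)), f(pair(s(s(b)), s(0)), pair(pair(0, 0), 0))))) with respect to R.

1. f(pair(pair(pair(0, 0), pair(b, b)), f(pair(s(0), b), pair(0, 0))), pair(0, f(f(pair(pair(pair(b, 0), pair(0, b)), 0), pair(pair(pair(0, 0), b), 0)), f(pair(s(s(b)), s(0)), pair(pair(0, 0), 0)))))  →  f(pair(pair(pair(0, 0), pair(b, b)), 0), pair(0, f(f(pair(pair(pair(b, 0), pair(0, b)), 0), pair(pair(pair(0, 0), b), 0)), f(pair(s(s(b)), s(0)), pair(pair(0, 0), 0)))))   [R3 at 1.2]
2. f(pair(pair(pair(0, 0), pair(b, b)), 0), pair(0, f(f(pair(pair(pair(b, 0), pair(0, b)), 0), pair(pair(pair(0, 0), b), 0)), f(pair(s(s(b)), s(0)), pair(pair(0, 0), 0)))))  →  f(pair(pair(pair(0, 0), pair(b, b)), 0), pair(0, f(pair(pair(0, 0), b), f(pair(s(s(b)), s(0)), pair(pair(0, 0), 0)))))   [R3 at 2.2.1]
3. f(pair(pair(pair(0, 0), pair(b, b)), 0), pair(0, f(pair(pair(0, 0), b), f(pair(s(s(b)), s(0)), pair(pair(0, 0), 0)))))  →  f(pair(pair(pair(0, 0), pair(b, b)), 0), pair(0, f(pair(pair(0, 0), b), pair(0, 0))))   [R3 at 2.2.2]
4. f(pair(pair(pair(0, 0), pair(b, b)), 0), pair(0, f(pair(pair(0, 0), b), pair(0, 0))))  →  f(pair(pair(pair(0, 0), pair(b, b)), 0), pair(0, 0))   [R3 at 2.2]
5. f(pair(pair(pair(0, 0), pair(b, b)), 0), pair(0, 0))  →  0   [R3 at ε]

0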